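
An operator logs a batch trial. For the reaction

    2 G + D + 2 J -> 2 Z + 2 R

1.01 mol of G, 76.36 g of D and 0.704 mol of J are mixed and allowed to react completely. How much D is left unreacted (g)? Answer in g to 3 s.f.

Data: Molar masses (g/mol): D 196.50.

7.19 g

n(G) = 1.010 mol
n(D) = 76.36 / 196.50 = 0.3886 mol
n(J) = 0.7040 mol
n/ν → G: 0.5050, D: 0.3886, J: 0.3520; J is limiting.
D consumed = (1/2) × 0.7040 = 0.3520 mol
D remaining = 0.3886 − 0.3520 = 0.03660 mol
mass = 0.03660 × 196.50 = 7.192 g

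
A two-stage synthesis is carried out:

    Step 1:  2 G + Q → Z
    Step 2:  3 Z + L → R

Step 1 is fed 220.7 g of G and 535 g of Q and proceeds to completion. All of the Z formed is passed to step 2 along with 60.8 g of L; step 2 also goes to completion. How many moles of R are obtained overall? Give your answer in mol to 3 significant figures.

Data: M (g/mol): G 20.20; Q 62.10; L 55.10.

Step 1:
n(G) = 220.7 / 20.20 = 10.93 mol
n(Q) = 535.0 / 62.10 = 8.615 mol
n/ν for G = 10.93/2 = 5.465
n/ν for Q = 8.615/1 = 8.615
Smallest n/ν is G → limiting reagent.
n(Z) produced = (1/2) × 10.93 = 5.465 mol
Step 2:
n(Z) available = 5.465 mol
n(L) = 60.80 / 55.10 = 1.103 mol
n/ν for Z = 5.465/3 = 1.822
n/ν for L = 1.103/1 = 1.103
Smallest n/ν is L → limiting reagent.
n(R) = (1/1) × 1.103 = 1.103 mol

1.10 mol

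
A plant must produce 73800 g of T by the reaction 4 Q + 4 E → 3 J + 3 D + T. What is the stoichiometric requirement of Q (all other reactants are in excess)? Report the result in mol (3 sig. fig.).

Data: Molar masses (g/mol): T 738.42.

400 mol

n(T) = 73800 / 738.42 = 99.94 mol
n(Q) = (4/1) × 99.94 = 399.8 mol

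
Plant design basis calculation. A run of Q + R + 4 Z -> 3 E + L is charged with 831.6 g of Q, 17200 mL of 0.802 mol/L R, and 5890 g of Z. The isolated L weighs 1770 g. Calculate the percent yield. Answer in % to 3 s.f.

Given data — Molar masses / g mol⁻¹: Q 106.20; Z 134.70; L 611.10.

37.0 %

n(Q) = 831.6 / 106.20 = 7.831 mol
n(R) = 0.802 × 17200/1000 = 13.79 mol
n(Z) = 5890 / 134.70 = 43.73 mol
n/ν for Q = 7.831/1 = 7.831
n/ν for R = 13.79/1 = 13.79
n/ν for Z = 43.73/4 = 10.93
Smallest n/ν is Q → limiting reagent.
theoretical n(L) = (1/1) × 7.831 = 7.831 mol → 4786 g
% yield = 1770 / 4786 × 100 = 36.98 %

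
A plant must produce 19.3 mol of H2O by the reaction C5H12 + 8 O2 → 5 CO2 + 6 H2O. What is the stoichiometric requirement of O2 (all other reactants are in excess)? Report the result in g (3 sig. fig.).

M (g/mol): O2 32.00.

n(H2O) = 19.30 mol
n(O2) = (8/6) × 19.30 = 25.73 mol
mass = 25.73 × 32.00 = 823.4 g

823 g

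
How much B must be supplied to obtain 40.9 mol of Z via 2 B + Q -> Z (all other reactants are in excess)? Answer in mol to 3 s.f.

81.8 mol

n(Z) = 40.90 mol
n(B) = (2/1) × 40.90 = 81.80 mol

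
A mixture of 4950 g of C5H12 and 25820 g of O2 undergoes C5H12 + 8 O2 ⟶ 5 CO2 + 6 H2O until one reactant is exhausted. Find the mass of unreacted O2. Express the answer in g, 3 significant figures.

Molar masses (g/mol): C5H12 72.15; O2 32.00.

8260 g

n(C5H12) = 4950 / 72.15 = 68.61 mol
n(O2) = 25820 / 32.00 = 806.9 mol
n/ν for C5H12 = 68.61/1 = 68.61
n/ν for O2 = 806.9/8 = 100.9
Smallest n/ν is C5H12 → limiting reagent.
O2 consumed = (8/1) × 68.61 = 548.9 mol
O2 remaining = 806.9 − 548.9 = 258.0 mol
mass = 258.0 × 32.00 = 8256 g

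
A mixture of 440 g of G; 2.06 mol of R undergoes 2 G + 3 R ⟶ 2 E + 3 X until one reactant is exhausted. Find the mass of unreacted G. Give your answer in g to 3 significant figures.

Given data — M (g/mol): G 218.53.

140 g

n(G) = 440.0 / 218.53 = 2.013 mol
n(R) = 2.060 mol
n/ν for G = 2.013/2 = 1.007
n/ν for R = 2.060/3 = 0.6867
Smallest n/ν is R → limiting reagent.
G consumed = (2/3) × 2.060 = 1.373 mol
G remaining = 2.013 − 1.373 = 0.6400 mol
mass = 0.6400 × 218.53 = 139.9 g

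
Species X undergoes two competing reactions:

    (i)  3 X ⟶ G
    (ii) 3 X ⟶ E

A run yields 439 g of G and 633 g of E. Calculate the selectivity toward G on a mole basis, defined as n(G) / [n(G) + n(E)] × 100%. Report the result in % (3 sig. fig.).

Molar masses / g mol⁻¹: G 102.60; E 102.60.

41.0 %

n(G) = 439 / 102.60 = 4.279 mol
n(E) = 633 / 102.60 = 6.170 mol
selectivity = 4.279/(4.279+6.170) × 100 = 40.95 %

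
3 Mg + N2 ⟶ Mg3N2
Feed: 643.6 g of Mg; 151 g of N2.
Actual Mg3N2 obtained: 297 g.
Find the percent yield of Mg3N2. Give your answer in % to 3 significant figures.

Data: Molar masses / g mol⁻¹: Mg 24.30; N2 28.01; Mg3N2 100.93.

54.6 %

n(Mg) = 643.6 / 24.30 = 26.49 mol
n(N2) = 151.0 / 28.01 = 5.391 mol
n/ν for Mg = 26.49/3 = 8.830
n/ν for N2 = 5.391/1 = 5.391
Smallest n/ν is N2 → limiting reagent.
theoretical n(Mg3N2) = (1/1) × 5.391 = 5.391 mol → 544.1 g
% yield = 297 / 544.1 × 100 = 54.59 %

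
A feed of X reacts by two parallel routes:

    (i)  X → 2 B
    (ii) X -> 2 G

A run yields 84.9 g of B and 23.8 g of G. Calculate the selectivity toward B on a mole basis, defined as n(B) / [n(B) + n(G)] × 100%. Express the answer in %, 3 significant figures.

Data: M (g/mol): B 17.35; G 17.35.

n(B) = 84.9 / 17.35 = 4.893 mol
n(G) = 23.8 / 17.35 = 1.372 mol
selectivity = 4.893/(4.893+1.372) × 100 = 78.10 %

78.1 %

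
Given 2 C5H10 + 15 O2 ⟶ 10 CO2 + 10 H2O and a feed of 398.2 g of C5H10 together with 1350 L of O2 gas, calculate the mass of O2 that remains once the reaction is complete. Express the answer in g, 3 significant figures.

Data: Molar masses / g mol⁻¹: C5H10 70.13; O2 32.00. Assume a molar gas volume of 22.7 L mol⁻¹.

n(C5H10) = 398.2 / 70.13 = 5.678 mol
n(O2) = 1350 / 22.7 = 59.47 mol
n/ν for C5H10 = 5.678/2 = 2.839
n/ν for O2 = 59.47/15 = 3.965
Smallest n/ν is C5H10 → limiting reagent.
O2 consumed = (15/2) × 5.678 = 42.59 mol
O2 remaining = 59.47 − 42.59 = 16.88 mol
mass = 16.88 × 32.00 = 540.2 g

540 g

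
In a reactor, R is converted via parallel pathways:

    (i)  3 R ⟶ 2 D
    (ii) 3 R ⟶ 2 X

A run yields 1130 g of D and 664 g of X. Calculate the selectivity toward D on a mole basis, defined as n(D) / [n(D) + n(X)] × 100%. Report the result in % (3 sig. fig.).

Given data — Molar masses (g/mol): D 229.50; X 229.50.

63.0 %

n(D) = 1130 / 229.50 = 4.924 mol
n(X) = 664 / 229.50 = 2.893 mol
selectivity = 4.924/(4.924+2.893) × 100 = 62.99 %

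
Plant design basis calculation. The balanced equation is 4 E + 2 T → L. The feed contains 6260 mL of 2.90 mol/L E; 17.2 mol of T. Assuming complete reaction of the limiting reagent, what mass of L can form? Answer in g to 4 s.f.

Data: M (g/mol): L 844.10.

n(E) = 2.90 × 6260/1000 = 18.15 mol
n(T) = 17.20 mol
n/ν → E: 4.538, T: 8.600; E is limiting.
n(L) = (1/4) × 18.15 = 4.538 mol
mass = 4.538 × 844.10 = 3831 g

3831 g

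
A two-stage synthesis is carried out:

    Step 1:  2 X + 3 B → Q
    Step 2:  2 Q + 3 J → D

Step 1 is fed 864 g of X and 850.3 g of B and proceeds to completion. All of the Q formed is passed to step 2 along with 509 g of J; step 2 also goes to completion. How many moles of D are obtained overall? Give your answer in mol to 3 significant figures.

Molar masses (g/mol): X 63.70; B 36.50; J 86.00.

Step 1:
n(X) = 864.0 / 63.70 = 13.56 mol
n(B) = 850.3 / 36.50 = 23.30 mol
n/ν for X = 13.56/2 = 6.780
n/ν for B = 23.30/3 = 7.767
Smallest n/ν is X → limiting reagent.
n(Q) produced = (1/2) × 13.56 = 6.780 mol
Step 2:
n(Q) available = 6.780 mol
n(J) = 509.0 / 86.00 = 5.919 mol
n/ν for Q = 6.780/2 = 3.390
n/ν for J = 5.919/3 = 1.973
Smallest n/ν is J → limiting reagent.
n(D) = (1/3) × 5.919 = 1.973 mol

1.97 mol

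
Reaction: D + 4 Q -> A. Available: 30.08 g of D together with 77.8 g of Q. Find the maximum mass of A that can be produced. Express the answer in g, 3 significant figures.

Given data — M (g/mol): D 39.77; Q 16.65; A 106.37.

80.5 g

n(D) = 30.08 / 39.77 = 0.7563 mol
n(Q) = 77.80 / 16.65 = 4.673 mol
n/ν → D: 0.7563, Q: 1.168; D is limiting.
n(A) = (1/1) × 0.7563 = 0.7563 mol
mass = 0.7563 × 106.37 = 80.45 g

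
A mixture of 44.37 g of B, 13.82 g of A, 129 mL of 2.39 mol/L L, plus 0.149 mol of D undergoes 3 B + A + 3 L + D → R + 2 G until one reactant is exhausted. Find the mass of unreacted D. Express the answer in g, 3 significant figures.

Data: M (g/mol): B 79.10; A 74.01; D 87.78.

4.06 g

n(B) = 44.37 / 79.10 = 0.5609 mol
n(A) = 13.82 / 74.01 = 0.1867 mol
n(L) = 2.39 × 129.0/1000 = 0.3083 mol
n(D) = 0.1490 mol
n/ν for B = 0.5609/3 = 0.1870
n/ν for A = 0.1867/1 = 0.1867
n/ν for L = 0.3083/3 = 0.1028
n/ν for D = 0.1490/1 = 0.1490
Smallest n/ν is L → limiting reagent.
D consumed = (1/3) × 0.3083 = 0.1028 mol
D remaining = 0.1490 − 0.1028 = 0.04620 mol
mass = 0.04620 × 87.78 = 4.055 g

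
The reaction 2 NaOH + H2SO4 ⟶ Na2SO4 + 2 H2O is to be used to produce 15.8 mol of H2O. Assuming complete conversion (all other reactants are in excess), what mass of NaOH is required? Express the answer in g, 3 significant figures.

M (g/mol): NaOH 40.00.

n(H2O) = 15.80 mol
n(NaOH) = (2/2) × 15.80 = 15.80 mol
mass = 15.80 × 40.00 = 632.0 g

632 g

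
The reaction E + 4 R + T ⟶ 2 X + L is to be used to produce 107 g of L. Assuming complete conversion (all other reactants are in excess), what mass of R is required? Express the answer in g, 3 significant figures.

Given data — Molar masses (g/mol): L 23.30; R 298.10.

5480 g

n(L) = 107 / 23.30 = 4.592 mol
n(R) = (4/1) × 4.592 = 18.37 mol
mass = 18.37 × 298.10 = 5476 g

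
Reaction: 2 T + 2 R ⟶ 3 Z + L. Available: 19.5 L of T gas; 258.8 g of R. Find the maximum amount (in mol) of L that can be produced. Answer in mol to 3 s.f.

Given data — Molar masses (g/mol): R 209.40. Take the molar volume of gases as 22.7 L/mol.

0.430 mol

n(T) = 19.50 / 22.7 = 0.8590 mol
n(R) = 258.8 / 209.40 = 1.236 mol
n/ν for T = 0.8590/2 = 0.4295
n/ν for R = 1.236/2 = 0.6180
Smallest n/ν is T → limiting reagent.
n(L) = (1/2) × 0.8590 = 0.4295 mol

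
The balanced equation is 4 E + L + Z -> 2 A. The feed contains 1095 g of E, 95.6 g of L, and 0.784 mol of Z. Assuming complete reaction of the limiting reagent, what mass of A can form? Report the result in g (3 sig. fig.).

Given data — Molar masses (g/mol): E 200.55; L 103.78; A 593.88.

931 g

n(E) = 1095 / 200.55 = 5.460 mol
n(L) = 95.60 / 103.78 = 0.9212 mol
n(Z) = 0.7840 mol
n/ν for E = 5.460/4 = 1.365
n/ν for L = 0.9212/1 = 0.9212
n/ν for Z = 0.7840/1 = 0.7840
Smallest n/ν is Z → limiting reagent.
n(A) = (2/1) × 0.7840 = 1.568 mol
mass = 1.568 × 593.88 = 931.2 g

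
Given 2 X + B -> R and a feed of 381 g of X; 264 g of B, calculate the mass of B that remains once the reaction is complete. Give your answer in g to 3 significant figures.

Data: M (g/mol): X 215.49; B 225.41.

n(X) = 381.0 / 215.49 = 1.768 mol
n(B) = 264.0 / 225.41 = 1.171 mol
n/ν for X = 1.768/2 = 0.8840
n/ν for B = 1.171/1 = 1.171
Smallest n/ν is X → limiting reagent.
B consumed = (1/2) × 1.768 = 0.8840 mol
B remaining = 1.171 − 0.8840 = 0.2870 mol
mass = 0.2870 × 225.41 = 64.69 g

64.7 g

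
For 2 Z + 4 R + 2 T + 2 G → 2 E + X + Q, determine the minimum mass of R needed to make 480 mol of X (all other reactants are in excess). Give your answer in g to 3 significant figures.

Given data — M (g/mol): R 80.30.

154000 g

n(X) = 480.0 mol
n(R) = (4/1) × 480.0 = 1920 mol
mass = 1920 × 80.30 = 154200 g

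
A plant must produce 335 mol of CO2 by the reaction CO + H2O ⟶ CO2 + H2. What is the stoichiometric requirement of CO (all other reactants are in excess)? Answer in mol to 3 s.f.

335 mol

n(CO2) = 335.0 mol
n(CO) = (1/1) × 335.0 = 335.0 mol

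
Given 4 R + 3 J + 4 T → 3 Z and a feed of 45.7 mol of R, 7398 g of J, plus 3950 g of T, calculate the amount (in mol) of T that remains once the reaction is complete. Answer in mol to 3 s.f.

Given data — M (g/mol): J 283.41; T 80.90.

n(R) = 45.70 mol
n(J) = 7398 / 283.41 = 26.10 mol
n(T) = 3950 / 80.90 = 48.83 mol
n/ν for R = 45.70/4 = 11.43
n/ν for J = 26.10/3 = 8.700
n/ν for T = 48.83/4 = 12.21
Smallest n/ν is J → limiting reagent.
T consumed = (4/3) × 26.10 = 34.80 mol
T remaining = 48.83 − 34.80 = 14.03 mol

14.0 mol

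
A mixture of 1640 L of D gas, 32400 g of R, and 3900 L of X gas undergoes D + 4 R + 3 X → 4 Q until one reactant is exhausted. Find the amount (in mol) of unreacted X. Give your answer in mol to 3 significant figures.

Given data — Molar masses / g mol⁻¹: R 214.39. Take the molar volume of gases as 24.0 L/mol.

n(D) = 1640 / 24.0 = 68.33 mol
n(R) = 32400 / 214.39 = 151.1 mol
n(X) = 3900 / 24.0 = 162.5 mol
n/ν for D = 68.33/1 = 68.33
n/ν for R = 151.1/4 = 37.78
n/ν for X = 162.5/3 = 54.17
Smallest n/ν is R → limiting reagent.
X consumed = (3/4) × 151.1 = 113.3 mol
X remaining = 162.5 − 113.3 = 49.20 mol

49.2 mol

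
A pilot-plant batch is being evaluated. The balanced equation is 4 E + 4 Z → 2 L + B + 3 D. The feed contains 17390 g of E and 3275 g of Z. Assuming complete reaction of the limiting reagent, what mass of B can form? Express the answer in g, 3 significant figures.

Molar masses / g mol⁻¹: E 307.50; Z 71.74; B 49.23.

562 g

n(E) = 17390 / 307.50 = 56.55 mol
n(Z) = 3275 / 71.74 = 45.65 mol
n/ν for E = 56.55/4 = 14.14
n/ν for Z = 45.65/4 = 11.41
Smallest n/ν is Z → limiting reagent.
n(B) = (1/4) × 45.65 = 11.41 mol
mass = 11.41 × 49.23 = 561.7 g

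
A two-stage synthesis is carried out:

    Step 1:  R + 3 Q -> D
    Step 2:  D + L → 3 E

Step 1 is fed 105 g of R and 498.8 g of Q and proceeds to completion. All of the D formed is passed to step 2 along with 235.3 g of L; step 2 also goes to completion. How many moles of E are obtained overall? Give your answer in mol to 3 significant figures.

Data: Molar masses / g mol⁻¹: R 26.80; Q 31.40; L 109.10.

6.47 mol

Step 1:
n(R) = 105.0 / 26.80 = 3.918 mol
n(Q) = 498.8 / 31.40 = 15.89 mol
n/ν for R = 3.918/1 = 3.918
n/ν for Q = 15.89/3 = 5.297
Smallest n/ν is R → limiting reagent.
n(D) produced = (1/1) × 3.918 = 3.918 mol
Step 2:
n(D) available = 3.918 mol
n(L) = 235.3 / 109.10 = 2.157 mol
n/ν for D = 3.918/1 = 3.918
n/ν for L = 2.157/1 = 2.157
Smallest n/ν is L → limiting reagent.
n(E) = (3/1) × 2.157 = 6.471 mol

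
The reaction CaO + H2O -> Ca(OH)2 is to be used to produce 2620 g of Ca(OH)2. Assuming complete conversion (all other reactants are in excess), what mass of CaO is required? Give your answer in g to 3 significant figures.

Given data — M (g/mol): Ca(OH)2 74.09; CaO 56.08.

1980 g

n(Ca(OH)2) = 2620 / 74.09 = 35.36 mol
n(CaO) = (1/1) × 35.36 = 35.36 mol
mass = 35.36 × 56.08 = 1983 g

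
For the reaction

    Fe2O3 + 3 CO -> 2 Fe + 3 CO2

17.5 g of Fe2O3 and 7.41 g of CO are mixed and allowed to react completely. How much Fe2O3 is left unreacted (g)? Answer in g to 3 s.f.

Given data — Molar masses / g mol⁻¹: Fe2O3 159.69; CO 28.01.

n(Fe2O3) = 17.50 / 159.69 = 0.1096 mol
n(CO) = 7.410 / 28.01 = 0.2645 mol
n/ν for Fe2O3 = 0.1096/1 = 0.1096
n/ν for CO = 0.2645/3 = 0.08817
Smallest n/ν is CO → limiting reagent.
Fe2O3 consumed = (1/3) × 0.2645 = 0.08817 mol
Fe2O3 remaining = 0.1096 − 0.08817 = 0.02143 mol
mass = 0.02143 × 159.69 = 3.422 g

3.42 g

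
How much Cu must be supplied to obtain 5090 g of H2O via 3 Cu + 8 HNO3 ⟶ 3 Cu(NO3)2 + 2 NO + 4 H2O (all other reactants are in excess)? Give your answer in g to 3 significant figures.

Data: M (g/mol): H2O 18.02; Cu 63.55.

n(H2O) = 5090 / 18.02 = 282.5 mol
n(Cu) = (3/4) × 282.5 = 211.9 mol
mass = 211.9 × 63.55 = 13470 g

13500 g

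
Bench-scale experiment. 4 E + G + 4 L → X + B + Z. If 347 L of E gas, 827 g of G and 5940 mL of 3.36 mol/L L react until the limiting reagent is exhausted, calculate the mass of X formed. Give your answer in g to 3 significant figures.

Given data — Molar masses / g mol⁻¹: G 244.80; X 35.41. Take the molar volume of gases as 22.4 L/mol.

120 g

n(E) = 347.0 / 22.4 = 15.49 mol
n(G) = 827.0 / 244.80 = 3.378 mol
n(L) = 3.36 × 5940/1000 = 19.96 mol
n/ν → E: 3.873, G: 3.378, L: 4.990; G is limiting.
n(X) = (1/1) × 3.378 = 3.378 mol
mass = 3.378 × 35.41 = 119.6 g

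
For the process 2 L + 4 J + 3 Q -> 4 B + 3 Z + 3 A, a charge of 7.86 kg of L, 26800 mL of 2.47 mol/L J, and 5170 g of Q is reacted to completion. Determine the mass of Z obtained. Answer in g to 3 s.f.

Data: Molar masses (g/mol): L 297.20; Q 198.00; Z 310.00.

n(L) = 7.860×1000 / 297.20 = 26.45 mol
n(J) = 2.47 × 26800/1000 = 66.20 mol
n(Q) = 5170 / 198.00 = 26.11 mol
n/ν for L = 26.45/2 = 13.23
n/ν for J = 66.20/4 = 16.55
n/ν for Q = 26.11/3 = 8.703
Smallest n/ν is Q → limiting reagent.
n(Z) = (3/3) × 26.11 = 26.11 mol
mass = 26.11 × 310.00 = 8094 g

8090 g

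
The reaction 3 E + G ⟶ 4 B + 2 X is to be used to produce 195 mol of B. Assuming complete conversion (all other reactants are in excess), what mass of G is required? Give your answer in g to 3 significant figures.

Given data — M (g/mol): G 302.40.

14700 g

n(B) = 195.0 mol
n(G) = (1/4) × 195.0 = 48.75 mol
mass = 48.75 × 302.40 = 14740 g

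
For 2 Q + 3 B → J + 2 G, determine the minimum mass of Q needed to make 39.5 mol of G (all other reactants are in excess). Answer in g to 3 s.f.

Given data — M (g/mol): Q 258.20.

n(G) = 39.50 mol
n(Q) = (2/2) × 39.50 = 39.50 mol
mass = 39.50 × 258.20 = 10200 g

10200 g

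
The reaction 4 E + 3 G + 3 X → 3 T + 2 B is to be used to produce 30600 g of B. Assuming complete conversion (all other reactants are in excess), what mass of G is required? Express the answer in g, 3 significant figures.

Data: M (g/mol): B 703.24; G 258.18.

16900 g

n(B) = 30600 / 703.24 = 43.51 mol
n(G) = (3/2) × 43.51 = 65.27 mol
mass = 65.27 × 258.18 = 16850 g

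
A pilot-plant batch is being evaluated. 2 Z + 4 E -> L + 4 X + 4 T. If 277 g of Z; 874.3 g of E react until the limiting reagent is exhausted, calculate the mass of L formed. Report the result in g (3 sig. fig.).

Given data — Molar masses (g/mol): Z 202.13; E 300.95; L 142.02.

n(Z) = 277.0 / 202.13 = 1.370 mol
n(E) = 874.3 / 300.95 = 2.905 mol
n/ν → Z: 0.6850, E: 0.7263; Z is limiting.
n(L) = (1/2) × 1.370 = 0.6850 mol
mass = 0.6850 × 142.02 = 97.28 g

97.3 g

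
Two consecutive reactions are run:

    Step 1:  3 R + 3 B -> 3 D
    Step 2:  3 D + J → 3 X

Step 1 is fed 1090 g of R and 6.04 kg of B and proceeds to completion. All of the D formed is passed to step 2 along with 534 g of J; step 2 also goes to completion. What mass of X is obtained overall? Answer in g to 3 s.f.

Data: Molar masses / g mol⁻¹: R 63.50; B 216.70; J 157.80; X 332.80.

3380 g

Step 1:
n(R) = 1090 / 63.50 = 17.17 mol
n(B) = 6.040×1000 / 216.70 = 27.87 mol
n/ν for R = 17.17/3 = 5.723
n/ν for B = 27.87/3 = 9.290
Smallest n/ν is R → limiting reagent.
n(D) produced = (3/3) × 17.17 = 17.17 mol
Step 2:
n(D) available = 17.17 mol
n(J) = 534.0 / 157.80 = 3.384 mol
n/ν for D = 17.17/3 = 5.723
n/ν for J = 3.384/1 = 3.384
Smallest n/ν is J → limiting reagent.
n(X) = (3/1) × 3.384 = 10.15 mol
mass = 10.15 × 332.80 = 3378 g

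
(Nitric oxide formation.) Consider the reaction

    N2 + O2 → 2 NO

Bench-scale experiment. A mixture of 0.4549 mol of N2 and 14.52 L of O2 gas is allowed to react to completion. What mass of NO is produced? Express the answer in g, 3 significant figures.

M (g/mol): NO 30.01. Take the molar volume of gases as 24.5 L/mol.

27.3 g

n(N2) = 0.4549 mol
n(O2) = 14.52 / 24.5 = 0.5927 mol
n/ν for N2 = 0.4549/1 = 0.4549
n/ν for O2 = 0.5927/1 = 0.5927
Smallest n/ν is N2 → limiting reagent.
n(NO) = (2/1) × 0.4549 = 0.9098 mol
mass = 0.9098 × 30.01 = 27.30 g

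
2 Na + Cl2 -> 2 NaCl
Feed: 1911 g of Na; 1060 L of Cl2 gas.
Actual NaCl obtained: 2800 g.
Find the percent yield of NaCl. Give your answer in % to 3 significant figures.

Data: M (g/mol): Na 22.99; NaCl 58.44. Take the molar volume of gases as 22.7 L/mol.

57.6 %

n(Na) = 1911 / 22.99 = 83.12 mol
n(Cl2) = 1060 / 22.7 = 46.70 mol
n/ν → Na: 41.56, Cl2: 46.70; Na is limiting.
theoretical n(NaCl) = (2/2) × 83.12 = 83.12 mol → 4858 g
% yield = 2800 / 4858 × 100 = 57.64 %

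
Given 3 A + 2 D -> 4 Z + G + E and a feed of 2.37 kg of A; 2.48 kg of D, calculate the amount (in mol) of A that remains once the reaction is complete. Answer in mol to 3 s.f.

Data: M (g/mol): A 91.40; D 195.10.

n(A) = 2.370×1000 / 91.40 = 25.93 mol
n(D) = 2.480×1000 / 195.10 = 12.71 mol
n/ν → A: 8.643, D: 6.355; D is limiting.
A consumed = (3/2) × 12.71 = 19.07 mol
A remaining = 25.93 − 19.07 = 6.860 mol

6.86 mol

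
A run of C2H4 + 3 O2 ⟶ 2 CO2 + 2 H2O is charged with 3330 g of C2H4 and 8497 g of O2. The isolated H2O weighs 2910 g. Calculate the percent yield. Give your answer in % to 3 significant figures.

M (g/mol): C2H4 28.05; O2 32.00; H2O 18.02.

n(C2H4) = 3330 / 28.05 = 118.7 mol
n(O2) = 8497 / 32.00 = 265.5 mol
n/ν for C2H4 = 118.7/1 = 118.7
n/ν for O2 = 265.5/3 = 88.50
Smallest n/ν is O2 → limiting reagent.
theoretical n(H2O) = (2/3) × 265.5 = 177.0 mol → 3190 g
% yield = 2910 / 3190 × 100 = 91.22 %

91.2 %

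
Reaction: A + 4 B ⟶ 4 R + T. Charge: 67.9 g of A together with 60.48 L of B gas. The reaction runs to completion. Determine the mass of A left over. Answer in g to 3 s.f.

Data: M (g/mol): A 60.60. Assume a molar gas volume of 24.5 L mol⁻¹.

n(A) = 67.90 / 60.60 = 1.120 mol
n(B) = 60.48 / 24.5 = 2.469 mol
n/ν for A = 1.120/1 = 1.120
n/ν for B = 2.469/4 = 0.6173
Smallest n/ν is B → limiting reagent.
A consumed = (1/4) × 2.469 = 0.6173 mol
A remaining = 1.120 − 0.6173 = 0.5027 mol
mass = 0.5027 × 60.60 = 30.46 g

30.5 g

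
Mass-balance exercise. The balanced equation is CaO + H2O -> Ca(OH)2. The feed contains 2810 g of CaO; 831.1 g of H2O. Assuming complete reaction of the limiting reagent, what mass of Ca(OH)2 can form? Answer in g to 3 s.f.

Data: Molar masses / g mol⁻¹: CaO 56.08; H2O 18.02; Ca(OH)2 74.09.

n(CaO) = 2810 / 56.08 = 50.11 mol
n(H2O) = 831.1 / 18.02 = 46.12 mol
n/ν → CaO: 50.11, H2O: 46.12; H2O is limiting.
n(Ca(OH)2) = (1/1) × 46.12 = 46.12 mol
mass = 46.12 × 74.09 = 3417 g

3420 g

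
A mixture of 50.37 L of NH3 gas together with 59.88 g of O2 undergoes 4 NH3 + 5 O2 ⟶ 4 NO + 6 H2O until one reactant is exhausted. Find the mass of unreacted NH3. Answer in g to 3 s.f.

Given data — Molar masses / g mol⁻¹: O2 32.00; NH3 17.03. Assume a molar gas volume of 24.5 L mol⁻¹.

n(NH3) = 50.37 / 24.5 = 2.056 mol
n(O2) = 59.88 / 32.00 = 1.871 mol
n/ν for NH3 = 2.056/4 = 0.5140
n/ν for O2 = 1.871/5 = 0.3742
Smallest n/ν is O2 → limiting reagent.
NH3 consumed = (4/5) × 1.871 = 1.497 mol
NH3 remaining = 2.056 − 1.497 = 0.5590 mol
mass = 0.5590 × 17.03 = 9.520 g

9.52 g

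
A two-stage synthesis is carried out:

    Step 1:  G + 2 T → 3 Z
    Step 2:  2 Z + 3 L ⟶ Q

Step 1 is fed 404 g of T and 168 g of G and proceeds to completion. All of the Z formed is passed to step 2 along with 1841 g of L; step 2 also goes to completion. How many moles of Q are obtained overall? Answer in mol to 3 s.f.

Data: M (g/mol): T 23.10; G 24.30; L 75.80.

Step 1:
n(T) = 404.0 / 23.10 = 17.49 mol
n(G) = 168.0 / 24.30 = 6.914 mol
n/ν → T: 8.745, G: 6.914; G is limiting.
n(Z) produced = (3/1) × 6.914 = 20.74 mol
Step 2:
n(Z) available = 20.74 mol
n(L) = 1841 / 75.80 = 24.29 mol
n/ν → Z: 10.37, L: 8.097; L is limiting.
n(Q) = (1/3) × 24.29 = 8.097 mol

8.10 mol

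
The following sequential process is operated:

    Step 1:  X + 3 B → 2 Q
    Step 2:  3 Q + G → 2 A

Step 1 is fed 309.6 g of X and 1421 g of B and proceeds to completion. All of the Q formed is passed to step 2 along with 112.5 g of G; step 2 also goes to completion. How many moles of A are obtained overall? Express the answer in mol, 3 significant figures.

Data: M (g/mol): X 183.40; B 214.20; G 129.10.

1.74 mol

Step 1:
n(X) = 309.6 / 183.40 = 1.688 mol
n(B) = 1421 / 214.20 = 6.634 mol
n/ν → X: 1.688, B: 2.211; X is limiting.
n(Q) produced = (2/1) × 1.688 = 3.376 mol
Step 2:
n(Q) available = 3.376 mol
n(G) = 112.5 / 129.10 = 0.8714 mol
n/ν → Q: 1.125, G: 0.8714; G is limiting.
n(A) = (2/1) × 0.8714 = 1.743 mol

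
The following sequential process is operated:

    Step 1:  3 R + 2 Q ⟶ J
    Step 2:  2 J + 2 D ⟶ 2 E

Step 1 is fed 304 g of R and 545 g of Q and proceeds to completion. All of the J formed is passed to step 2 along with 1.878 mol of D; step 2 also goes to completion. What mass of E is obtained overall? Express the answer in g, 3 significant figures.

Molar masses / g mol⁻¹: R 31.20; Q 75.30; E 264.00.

496 g

Step 1:
n(R) = 304.0 / 31.20 = 9.744 mol
n(Q) = 545.0 / 75.30 = 7.238 mol
n/ν for R = 9.744/3 = 3.248
n/ν for Q = 7.238/2 = 3.619
Smallest n/ν is R → limiting reagent.
n(J) produced = (1/3) × 9.744 = 3.248 mol
Step 2:
n(J) available = 3.248 mol
n(D) = 1.878 mol
n/ν for J = 3.248/2 = 1.624
n/ν for D = 1.878/2 = 0.9390
Smallest n/ν is D → limiting reagent.
n(E) = (2/2) × 1.878 = 1.878 mol
mass = 1.878 × 264.00 = 495.8 g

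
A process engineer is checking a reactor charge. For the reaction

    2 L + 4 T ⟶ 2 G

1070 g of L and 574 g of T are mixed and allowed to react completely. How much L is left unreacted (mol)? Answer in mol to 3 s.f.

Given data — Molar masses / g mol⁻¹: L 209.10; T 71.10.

1.08 mol

n(L) = 1070 / 209.10 = 5.117 mol
n(T) = 574.0 / 71.10 = 8.073 mol
n/ν → L: 2.559, T: 2.018; T is limiting.
L consumed = (2/4) × 8.073 = 4.037 mol
L remaining = 5.117 − 4.037 = 1.080 mol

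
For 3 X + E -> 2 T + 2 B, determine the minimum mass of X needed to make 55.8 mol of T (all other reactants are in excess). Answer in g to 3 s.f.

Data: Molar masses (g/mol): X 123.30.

n(T) = 55.80 mol
n(X) = (3/2) × 55.80 = 83.70 mol
mass = 83.70 × 123.30 = 10320 g

10300 g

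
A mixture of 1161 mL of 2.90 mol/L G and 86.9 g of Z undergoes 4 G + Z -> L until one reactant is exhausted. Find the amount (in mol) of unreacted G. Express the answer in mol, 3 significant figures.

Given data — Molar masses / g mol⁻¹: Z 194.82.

n(G) = 2.90 × 1161/1000 = 3.367 mol
n(Z) = 86.90 / 194.82 = 0.4461 mol
n/ν for G = 3.367/4 = 0.8418
n/ν for Z = 0.4461/1 = 0.4461
Smallest n/ν is Z → limiting reagent.
G consumed = (4/1) × 0.4461 = 1.784 mol
G remaining = 3.367 − 1.784 = 1.583 mol

1.58 mol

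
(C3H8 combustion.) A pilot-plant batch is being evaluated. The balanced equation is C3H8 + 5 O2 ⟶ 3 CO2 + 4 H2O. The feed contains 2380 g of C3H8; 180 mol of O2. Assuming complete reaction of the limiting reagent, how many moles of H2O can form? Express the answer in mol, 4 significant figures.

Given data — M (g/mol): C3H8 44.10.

144.0 mol

n(C3H8) = 2380 / 44.10 = 53.97 mol
n(O2) = 180.0 mol
n/ν for C3H8 = 53.97/1 = 53.97
n/ν for O2 = 180.0/5 = 36.00
Smallest n/ν is O2 → limiting reagent.
n(H2O) = (4/5) × 180.0 = 144.0 mol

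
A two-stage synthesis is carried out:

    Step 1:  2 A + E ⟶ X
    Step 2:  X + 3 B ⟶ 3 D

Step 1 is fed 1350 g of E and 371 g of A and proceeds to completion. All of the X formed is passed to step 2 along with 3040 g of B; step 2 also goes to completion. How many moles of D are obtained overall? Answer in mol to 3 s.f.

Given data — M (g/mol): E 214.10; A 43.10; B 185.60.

Step 1:
n(E) = 1350 / 214.10 = 6.305 mol
n(A) = 371.0 / 43.10 = 8.608 mol
n/ν → E: 6.305, A: 4.304; A is limiting.
n(X) produced = (1/2) × 8.608 = 4.304 mol
Step 2:
n(X) available = 4.304 mol
n(B) = 3040 / 185.60 = 16.38 mol
n/ν → X: 4.304, B: 5.460; X is limiting.
n(D) = (3/1) × 4.304 = 12.91 mol

12.9 mol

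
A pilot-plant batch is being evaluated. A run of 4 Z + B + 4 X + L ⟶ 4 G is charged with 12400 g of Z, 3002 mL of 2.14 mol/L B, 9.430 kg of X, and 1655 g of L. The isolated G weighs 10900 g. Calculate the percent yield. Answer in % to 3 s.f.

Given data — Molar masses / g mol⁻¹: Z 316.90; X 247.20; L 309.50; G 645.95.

n(Z) = 12400 / 316.90 = 39.13 mol
n(B) = 2.14 × 3002/1000 = 6.424 mol
n(X) = 9.430×1000 / 247.20 = 38.15 mol
n(L) = 1655 / 309.50 = 5.347 mol
n/ν → Z: 9.783, B: 6.424, X: 9.538, L: 5.347; L is limiting.
theoretical n(G) = (4/1) × 5.347 = 21.39 mol → 13820 g
% yield = 10900 / 13820 × 100 = 78.87 %

78.9 %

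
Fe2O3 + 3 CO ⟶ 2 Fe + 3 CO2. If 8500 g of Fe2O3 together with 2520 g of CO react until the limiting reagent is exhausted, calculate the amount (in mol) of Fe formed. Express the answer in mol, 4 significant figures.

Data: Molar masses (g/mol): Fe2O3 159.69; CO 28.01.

n(Fe2O3) = 8500 / 159.69 = 53.23 mol
n(CO) = 2520 / 28.01 = 89.97 mol
n/ν for Fe2O3 = 53.23/1 = 53.23
n/ν for CO = 89.97/3 = 29.99
Smallest n/ν is CO → limiting reagent.
n(Fe) = (2/3) × 89.97 = 59.98 mol

59.98 mol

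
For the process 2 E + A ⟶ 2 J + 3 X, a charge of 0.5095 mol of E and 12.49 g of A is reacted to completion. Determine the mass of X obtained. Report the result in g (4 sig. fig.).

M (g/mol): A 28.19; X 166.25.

127.1 g

n(E) = 0.5095 mol
n(A) = 12.49 / 28.19 = 0.4431 mol
n/ν for E = 0.5095/2 = 0.2548
n/ν for A = 0.4431/1 = 0.4431
Smallest n/ν is E → limiting reagent.
n(X) = (3/2) × 0.5095 = 0.7643 mol
mass = 0.7643 × 166.25 = 127.1 g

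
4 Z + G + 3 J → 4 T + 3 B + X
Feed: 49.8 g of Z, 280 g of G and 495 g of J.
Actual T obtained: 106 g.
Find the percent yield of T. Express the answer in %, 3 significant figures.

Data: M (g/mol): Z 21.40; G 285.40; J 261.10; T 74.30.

n(Z) = 49.80 / 21.40 = 2.327 mol
n(G) = 280.0 / 285.40 = 0.9811 mol
n(J) = 495.0 / 261.10 = 1.896 mol
n/ν for Z = 2.327/4 = 0.5818
n/ν for G = 0.9811/1 = 0.9811
n/ν for J = 1.896/3 = 0.6320
Smallest n/ν is Z → limiting reagent.
theoretical n(T) = (4/4) × 2.327 = 2.327 mol → 172.9 g
% yield = 106 / 172.9 × 100 = 61.31 %

61.3 %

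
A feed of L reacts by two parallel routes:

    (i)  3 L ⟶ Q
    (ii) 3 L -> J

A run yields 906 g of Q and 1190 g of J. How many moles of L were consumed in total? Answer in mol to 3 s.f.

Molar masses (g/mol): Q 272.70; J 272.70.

23.1 mol

n(Q) = 906 / 272.70 = 3.322 mol
n(J) = 1190 / 272.70 = 4.364 mol
n(L) via (i) = (3/1)×3.322 = 9.966 mol
n(L) via (ii) = (3/1)×4.364 = 13.09 mol
total n(L) = 9.966 + 13.09 = 23.06 mol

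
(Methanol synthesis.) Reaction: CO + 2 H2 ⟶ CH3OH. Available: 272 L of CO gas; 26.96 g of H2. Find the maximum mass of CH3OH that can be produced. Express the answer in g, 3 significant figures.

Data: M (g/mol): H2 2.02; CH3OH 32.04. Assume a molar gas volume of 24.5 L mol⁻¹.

n(CO) = 272.0 / 24.5 = 11.10 mol
n(H2) = 26.96 / 2.02 = 13.35 mol
n/ν for CO = 11.10/1 = 11.10
n/ν for H2 = 13.35/2 = 6.675
Smallest n/ν is H2 → limiting reagent.
n(CH3OH) = (1/2) × 13.35 = 6.675 mol
mass = 6.675 × 32.04 = 213.9 g

214 g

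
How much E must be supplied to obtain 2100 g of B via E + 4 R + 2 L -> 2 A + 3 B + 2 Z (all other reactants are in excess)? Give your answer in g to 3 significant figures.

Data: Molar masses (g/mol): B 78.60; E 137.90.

n(B) = 2100 / 78.60 = 26.72 mol
n(E) = (1/3) × 26.72 = 8.907 mol
mass = 8.907 × 137.90 = 1228 g

1230 g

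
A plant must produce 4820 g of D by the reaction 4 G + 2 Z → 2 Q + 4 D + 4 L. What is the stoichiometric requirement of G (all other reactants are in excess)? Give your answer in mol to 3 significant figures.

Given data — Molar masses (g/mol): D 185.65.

n(D) = 4820 / 185.65 = 25.96 mol
n(G) = (4/4) × 25.96 = 25.96 mol

26.0 mol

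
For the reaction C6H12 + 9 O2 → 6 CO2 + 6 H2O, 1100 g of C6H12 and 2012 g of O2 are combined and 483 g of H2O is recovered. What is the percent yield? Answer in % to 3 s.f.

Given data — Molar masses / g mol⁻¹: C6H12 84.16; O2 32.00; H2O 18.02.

63.9 %

n(C6H12) = 1100 / 84.16 = 13.07 mol
n(O2) = 2012 / 32.00 = 62.88 mol
n/ν for C6H12 = 13.07/1 = 13.07
n/ν for O2 = 62.88/9 = 6.987
Smallest n/ν is O2 → limiting reagent.
theoretical n(H2O) = (6/9) × 62.88 = 41.92 mol → 755.4 g
% yield = 483 / 755.4 × 100 = 63.94 %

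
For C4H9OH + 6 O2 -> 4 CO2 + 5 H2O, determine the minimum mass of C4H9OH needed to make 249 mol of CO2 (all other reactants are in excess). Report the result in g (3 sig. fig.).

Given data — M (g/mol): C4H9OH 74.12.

n(CO2) = 249.0 mol
n(C4H9OH) = (1/4) × 249.0 = 62.25 mol
mass = 62.25 × 74.12 = 4614 g

4610 g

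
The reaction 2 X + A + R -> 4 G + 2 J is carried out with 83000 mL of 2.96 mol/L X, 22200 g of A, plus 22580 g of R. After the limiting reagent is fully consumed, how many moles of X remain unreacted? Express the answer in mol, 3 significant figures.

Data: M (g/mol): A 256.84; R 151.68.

n(X) = 2.96 × 83000/1000 = 245.7 mol
n(A) = 22200 / 256.84 = 86.44 mol
n(R) = 22580 / 151.68 = 148.9 mol
n/ν → X: 122.9, A: 86.44, R: 148.9; A is limiting.
X consumed = (2/1) × 86.44 = 172.9 mol
X remaining = 245.7 − 172.9 = 72.80 mol

72.8 mol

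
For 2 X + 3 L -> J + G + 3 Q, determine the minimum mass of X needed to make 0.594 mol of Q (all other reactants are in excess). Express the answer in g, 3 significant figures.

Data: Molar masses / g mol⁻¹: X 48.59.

n(Q) = 0.5940 mol
n(X) = (2/3) × 0.5940 = 0.3960 mol
mass = 0.3960 × 48.59 = 19.24 g

19.2 g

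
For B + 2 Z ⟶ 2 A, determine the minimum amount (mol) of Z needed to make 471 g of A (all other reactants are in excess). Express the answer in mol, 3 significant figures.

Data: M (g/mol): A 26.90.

n(A) = 471 / 26.90 = 17.51 mol
n(Z) = (2/2) × 17.51 = 17.51 mol

17.5 mol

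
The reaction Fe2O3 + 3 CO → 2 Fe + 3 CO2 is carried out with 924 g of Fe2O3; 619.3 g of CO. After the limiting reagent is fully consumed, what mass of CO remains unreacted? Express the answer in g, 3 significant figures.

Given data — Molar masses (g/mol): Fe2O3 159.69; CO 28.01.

n(Fe2O3) = 924.0 / 159.69 = 5.786 mol
n(CO) = 619.3 / 28.01 = 22.11 mol
n/ν for Fe2O3 = 5.786/1 = 5.786
n/ν for CO = 22.11/3 = 7.370
Smallest n/ν is Fe2O3 → limiting reagent.
CO consumed = (3/1) × 5.786 = 17.36 mol
CO remaining = 22.11 − 17.36 = 4.750 mol
mass = 4.750 × 28.01 = 133.0 g

133 g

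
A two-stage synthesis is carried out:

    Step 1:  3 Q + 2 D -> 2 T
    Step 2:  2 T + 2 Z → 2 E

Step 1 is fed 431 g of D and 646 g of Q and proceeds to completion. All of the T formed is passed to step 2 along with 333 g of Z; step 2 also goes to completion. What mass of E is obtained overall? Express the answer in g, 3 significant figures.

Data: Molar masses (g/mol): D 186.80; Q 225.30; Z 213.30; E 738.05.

Step 1:
n(D) = 431.0 / 186.80 = 2.307 mol
n(Q) = 646.0 / 225.30 = 2.867 mol
n/ν for D = 2.307/2 = 1.154
n/ν for Q = 2.867/3 = 0.9557
Smallest n/ν is Q → limiting reagent.
n(T) produced = (2/3) × 2.867 = 1.911 mol
Step 2:
n(T) available = 1.911 mol
n(Z) = 333.0 / 213.30 = 1.561 mol
n/ν for T = 1.911/2 = 0.9555
n/ν for Z = 1.561/2 = 0.7805
Smallest n/ν is Z → limiting reagent.
n(E) = (2/2) × 1.561 = 1.561 mol
mass = 1.561 × 738.05 = 1152 g

1150 g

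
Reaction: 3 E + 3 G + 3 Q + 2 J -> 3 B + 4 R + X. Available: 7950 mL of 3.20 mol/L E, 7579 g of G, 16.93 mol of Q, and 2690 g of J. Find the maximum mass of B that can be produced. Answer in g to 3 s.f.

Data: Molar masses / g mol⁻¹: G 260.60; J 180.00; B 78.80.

1330 g

n(E) = 3.20 × 7950/1000 = 25.44 mol
n(G) = 7579 / 260.60 = 29.08 mol
n(Q) = 16.93 mol
n(J) = 2690 / 180.00 = 14.94 mol
n/ν → E: 8.480, G: 9.693, Q: 5.643, J: 7.470; Q is limiting.
n(B) = (3/3) × 16.93 = 16.93 mol
mass = 16.93 × 78.80 = 1334 g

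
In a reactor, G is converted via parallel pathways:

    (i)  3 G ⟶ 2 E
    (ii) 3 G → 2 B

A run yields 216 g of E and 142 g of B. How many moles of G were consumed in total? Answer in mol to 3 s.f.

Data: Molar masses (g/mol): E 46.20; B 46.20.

11.6 mol

n(E) = 216 / 46.20 = 4.675 mol
n(B) = 142 / 46.20 = 3.074 mol
n(G) via (i) = (3/2)×4.675 = 7.013 mol
n(G) via (ii) = (3/2)×3.074 = 4.611 mol
total n(G) = 7.013 + 4.611 = 11.62 mol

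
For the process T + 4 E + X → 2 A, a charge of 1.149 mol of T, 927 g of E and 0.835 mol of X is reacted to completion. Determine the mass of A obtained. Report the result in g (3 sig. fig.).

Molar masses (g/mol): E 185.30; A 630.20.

n(T) = 1.149 mol
n(E) = 927.0 / 185.30 = 5.003 mol
n(X) = 0.8350 mol
n/ν for T = 1.149/1 = 1.149
n/ν for E = 5.003/4 = 1.251
n/ν for X = 0.8350/1 = 0.8350
Smallest n/ν is X → limiting reagent.
n(A) = (2/1) × 0.8350 = 1.670 mol
mass = 1.670 × 630.20 = 1052 g

1050 g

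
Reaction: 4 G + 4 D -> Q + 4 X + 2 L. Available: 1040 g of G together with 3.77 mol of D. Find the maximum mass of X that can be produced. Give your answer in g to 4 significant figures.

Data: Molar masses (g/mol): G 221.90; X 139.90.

527.4 g

n(G) = 1040 / 221.90 = 4.687 mol
n(D) = 3.770 mol
n/ν for G = 4.687/4 = 1.172
n/ν for D = 3.770/4 = 0.9425
Smallest n/ν is D → limiting reagent.
n(X) = (4/4) × 3.770 = 3.770 mol
mass = 3.770 × 139.90 = 527.4 g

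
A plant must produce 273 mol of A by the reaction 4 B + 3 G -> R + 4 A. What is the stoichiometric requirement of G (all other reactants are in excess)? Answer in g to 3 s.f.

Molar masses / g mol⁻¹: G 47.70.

9770 g

n(A) = 273.0 mol
n(G) = (3/4) × 273.0 = 204.8 mol
mass = 204.8 × 47.70 = 9769 g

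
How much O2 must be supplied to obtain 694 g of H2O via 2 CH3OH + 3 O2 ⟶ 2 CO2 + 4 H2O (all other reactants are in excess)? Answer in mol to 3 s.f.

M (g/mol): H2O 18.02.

28.9 mol

n(H2O) = 694 / 18.02 = 38.51 mol
n(O2) = (3/4) × 38.51 = 28.88 mol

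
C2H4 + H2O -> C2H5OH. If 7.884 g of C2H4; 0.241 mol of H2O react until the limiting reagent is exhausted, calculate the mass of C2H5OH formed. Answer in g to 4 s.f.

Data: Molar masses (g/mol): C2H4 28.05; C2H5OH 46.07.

n(C2H4) = 7.884 / 28.05 = 0.2811 mol
n(H2O) = 0.2410 mol
n/ν for C2H4 = 0.2811/1 = 0.2811
n/ν for H2O = 0.2410/1 = 0.2410
Smallest n/ν is H2O → limiting reagent.
n(C2H5OH) = (1/1) × 0.2410 = 0.2410 mol
mass = 0.2410 × 46.07 = 11.10 g

11.10 g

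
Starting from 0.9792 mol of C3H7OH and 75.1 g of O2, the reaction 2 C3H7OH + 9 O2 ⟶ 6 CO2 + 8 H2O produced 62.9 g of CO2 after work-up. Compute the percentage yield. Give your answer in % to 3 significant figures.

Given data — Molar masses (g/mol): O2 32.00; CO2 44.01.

n(C3H7OH) = 0.9792 mol
n(O2) = 75.10 / 32.00 = 2.347 mol
n/ν for C3H7OH = 0.9792/2 = 0.4896
n/ν for O2 = 2.347/9 = 0.2608
Smallest n/ν is O2 → limiting reagent.
theoretical n(CO2) = (6/9) × 2.347 = 1.565 mol → 68.88 g
% yield = 62.9 / 68.88 × 100 = 91.32 %

91.3 %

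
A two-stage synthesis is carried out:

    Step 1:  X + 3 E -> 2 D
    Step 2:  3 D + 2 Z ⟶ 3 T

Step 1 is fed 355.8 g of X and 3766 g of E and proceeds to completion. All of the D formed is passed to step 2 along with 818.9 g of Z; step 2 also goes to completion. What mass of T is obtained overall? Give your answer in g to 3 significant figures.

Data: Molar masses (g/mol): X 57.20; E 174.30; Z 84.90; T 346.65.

4310 g

Step 1:
n(X) = 355.8 / 57.20 = 6.220 mol
n(E) = 3766 / 174.30 = 21.61 mol
n/ν for X = 6.220/1 = 6.220
n/ν for E = 21.61/3 = 7.203
Smallest n/ν is X → limiting reagent.
n(D) produced = (2/1) × 6.220 = 12.44 mol
Step 2:
n(D) available = 12.44 mol
n(Z) = 818.9 / 84.90 = 9.645 mol
n/ν for D = 12.44/3 = 4.147
n/ν for Z = 9.645/2 = 4.823
Smallest n/ν is D → limiting reagent.
n(T) = (3/3) × 12.44 = 12.44 mol
mass = 12.44 × 346.65 = 4312 g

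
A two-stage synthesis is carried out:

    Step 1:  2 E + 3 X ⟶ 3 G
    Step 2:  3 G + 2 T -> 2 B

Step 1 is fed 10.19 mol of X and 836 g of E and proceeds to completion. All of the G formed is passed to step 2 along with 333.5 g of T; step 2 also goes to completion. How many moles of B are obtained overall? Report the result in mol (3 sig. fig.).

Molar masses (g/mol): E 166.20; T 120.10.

Step 1:
n(X) = 10.19 mol
n(E) = 836.0 / 166.20 = 5.030 mol
n/ν for X = 10.19/3 = 3.397
n/ν for E = 5.030/2 = 2.515
Smallest n/ν is E → limiting reagent.
n(G) produced = (3/2) × 5.030 = 7.545 mol
Step 2:
n(G) available = 7.545 mol
n(T) = 333.5 / 120.10 = 2.777 mol
n/ν for G = 7.545/3 = 2.515
n/ν for T = 2.777/2 = 1.389
Smallest n/ν is T → limiting reagent.
n(B) = (2/2) × 2.777 = 2.777 mol

2.78 mol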